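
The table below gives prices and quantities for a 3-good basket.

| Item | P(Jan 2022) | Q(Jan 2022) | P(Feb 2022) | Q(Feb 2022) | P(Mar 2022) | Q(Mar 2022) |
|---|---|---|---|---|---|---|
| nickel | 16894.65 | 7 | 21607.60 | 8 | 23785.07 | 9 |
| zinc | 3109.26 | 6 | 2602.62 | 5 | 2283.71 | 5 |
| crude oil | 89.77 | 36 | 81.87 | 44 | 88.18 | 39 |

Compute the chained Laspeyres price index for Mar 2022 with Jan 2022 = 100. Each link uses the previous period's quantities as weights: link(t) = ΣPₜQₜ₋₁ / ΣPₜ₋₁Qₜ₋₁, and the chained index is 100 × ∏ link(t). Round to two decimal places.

Link Jan 2022→Feb 2022:
ΣP(Feb 2022)Q(Jan 2022) = 21607.60×7 + 2602.62×6 + 81.87×36 = 151253.2 + 15615.72 + 2947.32 = 169816.24
ΣP(Jan 2022)Q(Jan 2022) = 16894.65×7 + 3109.26×6 + 89.77×36 = 118262.55 + 18655.56 + 3231.72 = 140149.83
link = 169816.24/140149.83 = 1.211676
Link Feb 2022→Mar 2022:
ΣP(Mar 2022)Q(Feb 2022) = 23785.07×8 + 2283.71×5 + 88.18×44 = 190280.56 + 11418.55 + 3879.92 = 205579.03
ΣP(Feb 2022)Q(Feb 2022) = 21607.60×8 + 2602.62×5 + 81.87×44 = 172860.8 + 13013.1 + 3602.28 = 189476.18
link = 205579.03/189476.18 = 1.084986
Chained index = 100 × 1.211676 × 1.084986 = 131.4652

131.47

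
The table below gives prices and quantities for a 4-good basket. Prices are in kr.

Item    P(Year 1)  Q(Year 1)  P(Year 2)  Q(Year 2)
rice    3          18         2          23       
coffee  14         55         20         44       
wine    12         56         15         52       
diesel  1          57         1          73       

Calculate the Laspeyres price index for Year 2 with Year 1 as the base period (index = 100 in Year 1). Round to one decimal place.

130.9

Laspeyres price index uses base-period quantities as weights.
ΣP(Year 2)·Q(Year 1) = 2×18 + 20×55 + 15×56 + 1×57 = 36 + 1100 + 840 + 57 = 2033
ΣP(Year 1)·Q(Year 1) = 3×18 + 14×55 + 12×56 + 1×57 = 54 + 770 + 672 + 57 = 1553
Index = 2033 / 1553 × 100 = 130.9079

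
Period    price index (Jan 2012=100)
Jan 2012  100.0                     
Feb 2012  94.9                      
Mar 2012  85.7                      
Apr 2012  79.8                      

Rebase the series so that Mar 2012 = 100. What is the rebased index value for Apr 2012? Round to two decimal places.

93.12

Rebased(Apr 2012) = 79.8 / 85.7 × 100 = 93.1155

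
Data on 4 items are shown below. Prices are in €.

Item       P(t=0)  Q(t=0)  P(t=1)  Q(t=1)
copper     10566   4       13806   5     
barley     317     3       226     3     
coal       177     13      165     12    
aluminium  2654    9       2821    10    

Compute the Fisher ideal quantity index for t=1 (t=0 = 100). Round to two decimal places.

119.26

Laspeyres component (base-period weights):
ΣP(t=0)Q(t=1) = 10566×5 + 317×3 + 177×12 + 2654×10 = 52830 + 951 + 2124 + 26540 = 82445
ΣP(t=0)Q(t=0) = 10566×4 + 317×3 + 177×13 + 2654×9 = 42264 + 951 + 2301 + 23886 = 69402
L = 82445 / 69402 × 100 = 118.7934
Paasche component (current-period weights):
ΣP(t=1)Q(t=1) = 13806×5 + 226×3 + 165×12 + 2821×10 = 69030 + 678 + 1980 + 28210 = 99898
ΣP(t=1)Q(t=0) = 13806×4 + 226×3 + 165×13 + 2821×9 = 55224 + 678 + 2145 + 25389 = 83436
P = 99898 / 83436 × 100 = 119.7301
Fisher = √(L × P) = √(118.7934 × 119.7301) = 119.2608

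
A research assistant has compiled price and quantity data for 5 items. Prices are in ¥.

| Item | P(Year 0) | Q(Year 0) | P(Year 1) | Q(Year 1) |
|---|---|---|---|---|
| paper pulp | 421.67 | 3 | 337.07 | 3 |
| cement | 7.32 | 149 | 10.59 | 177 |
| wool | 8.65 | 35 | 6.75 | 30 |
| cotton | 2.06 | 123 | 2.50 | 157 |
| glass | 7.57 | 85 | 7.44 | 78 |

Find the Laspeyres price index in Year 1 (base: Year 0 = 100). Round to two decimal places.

105.91

Laspeyres price index uses base-period quantities as weights.
ΣP(Year 1)·Q(Year 0) = 337.07×3 + 10.59×149 + 6.75×35 + 2.50×123 + 7.44×85 = 1011.21 + 1577.91 + 236.25 + 307.5 + 632.4 = 3765.27
ΣP(Year 0)·Q(Year 0) = 421.67×3 + 7.32×149 + 8.65×35 + 2.06×123 + 7.57×85 = 1265.01 + 1090.68 + 302.75 + 253.38 + 643.45 = 3555.27
Index = 3765.27 / 3555.27 × 100 = 105.9067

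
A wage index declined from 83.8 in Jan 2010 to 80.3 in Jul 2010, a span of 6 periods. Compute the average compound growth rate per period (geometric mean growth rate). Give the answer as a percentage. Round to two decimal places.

Growth factor = (80.3/83.8)^(1/6) = (0.958234)^(1/6) = 0.992915
Growth rate = 0.992915 − 1 = -0.007085 = -0.7085%

-0.71%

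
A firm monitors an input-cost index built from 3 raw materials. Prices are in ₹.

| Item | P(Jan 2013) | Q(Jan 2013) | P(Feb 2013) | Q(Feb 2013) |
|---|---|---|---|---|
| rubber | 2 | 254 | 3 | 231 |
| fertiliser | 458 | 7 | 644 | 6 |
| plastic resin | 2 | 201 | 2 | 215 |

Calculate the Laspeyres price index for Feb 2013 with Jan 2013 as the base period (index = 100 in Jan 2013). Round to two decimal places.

137.80

Laspeyres price index uses base-period quantities as weights.
ΣP(Feb 2013)·Q(Jan 2013) = 3×254 + 644×7 + 2×201 = 762 + 4508 + 402 = 5672
ΣP(Jan 2013)·Q(Jan 2013) = 2×254 + 458×7 + 2×201 = 508 + 3206 + 402 = 4116
Index = 5672 / 4116 × 100 = 137.8037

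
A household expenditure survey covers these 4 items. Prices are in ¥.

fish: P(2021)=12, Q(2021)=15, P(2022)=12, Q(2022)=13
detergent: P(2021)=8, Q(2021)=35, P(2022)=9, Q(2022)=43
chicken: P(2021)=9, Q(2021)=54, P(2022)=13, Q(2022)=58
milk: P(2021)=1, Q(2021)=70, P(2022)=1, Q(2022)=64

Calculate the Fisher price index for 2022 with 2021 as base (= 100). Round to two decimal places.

125.01

Laspeyres component (base-period weights):
ΣP(2022)Q(2021) = 12×15 + 9×35 + 13×54 + 1×70 = 180 + 315 + 702 + 70 = 1267
ΣP(2021)Q(2021) = 12×15 + 8×35 + 9×54 + 1×70 = 180 + 280 + 486 + 70 = 1016
L = 1267 / 1016 × 100 = 124.7047
Paasche component (current-period weights):
ΣP(2022)Q(2022) = 12×13 + 9×43 + 13×58 + 1×64 = 156 + 387 + 754 + 64 = 1361
ΣP(2021)Q(2022) = 12×13 + 8×43 + 9×58 + 1×64 = 156 + 344 + 522 + 64 = 1086
P = 1361 / 1086 × 100 = 125.3223
Fisher = √(L × P) = √(124.7047 × 125.3223) = 125.0131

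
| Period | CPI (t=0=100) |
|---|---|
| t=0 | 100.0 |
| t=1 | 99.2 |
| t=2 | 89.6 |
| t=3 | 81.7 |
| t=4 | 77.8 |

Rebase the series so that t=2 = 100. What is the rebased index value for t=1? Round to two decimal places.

Rebased(t=1) = 99.2 / 89.6 × 100 = 110.7143

110.71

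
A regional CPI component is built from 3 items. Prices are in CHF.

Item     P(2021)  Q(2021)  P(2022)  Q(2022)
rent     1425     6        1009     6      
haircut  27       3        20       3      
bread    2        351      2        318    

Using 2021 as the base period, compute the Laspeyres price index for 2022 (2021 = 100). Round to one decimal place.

73.0

Laspeyres price index uses base-period quantities as weights.
ΣP(2022)·Q(2021) = 1009×6 + 20×3 + 2×351 = 6054 + 60 + 702 = 6816
ΣP(2021)·Q(2021) = 1425×6 + 27×3 + 2×351 = 8550 + 81 + 702 = 9333
Index = 6816 / 9333 × 100 = 73.0312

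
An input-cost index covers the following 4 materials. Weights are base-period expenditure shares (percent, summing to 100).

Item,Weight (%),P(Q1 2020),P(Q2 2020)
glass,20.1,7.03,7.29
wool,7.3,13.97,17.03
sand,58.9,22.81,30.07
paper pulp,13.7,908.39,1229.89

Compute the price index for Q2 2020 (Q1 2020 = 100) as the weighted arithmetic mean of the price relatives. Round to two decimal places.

125.94

glass: 20.1 × (7.29/7.03) = 20.1 × 1.036984 = 20.8434
wool: 7.3 × (17.03/13.97) = 7.3 × 1.219041 = 8.8990
sand: 58.9 × (30.07/22.81) = 58.9 × 1.318281 = 77.6468
paper pulp: 13.7 × (1229.89/908.39) = 13.7 × 1.353923 = 18.5487
Index = Σ wᵢ·(p₁ᵢ/p₀ᵢ) = 20.8434 + 8.8990 + 77.6468 + 18.5487 = 125.9379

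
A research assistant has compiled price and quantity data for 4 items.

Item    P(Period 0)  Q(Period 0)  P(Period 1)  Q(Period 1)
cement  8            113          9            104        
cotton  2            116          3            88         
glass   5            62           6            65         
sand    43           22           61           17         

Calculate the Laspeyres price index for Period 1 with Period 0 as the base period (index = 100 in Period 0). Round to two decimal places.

128.72

Laspeyres price index uses base-period quantities as weights.
ΣP(Period 1)·Q(Period 0) = 9×113 + 3×116 + 6×62 + 61×22 = 1017 + 348 + 372 + 1342 = 3079
ΣP(Period 0)·Q(Period 0) = 8×113 + 2×116 + 5×62 + 43×22 = 904 + 232 + 310 + 946 = 2392
Index = 3079 / 2392 × 100 = 128.7207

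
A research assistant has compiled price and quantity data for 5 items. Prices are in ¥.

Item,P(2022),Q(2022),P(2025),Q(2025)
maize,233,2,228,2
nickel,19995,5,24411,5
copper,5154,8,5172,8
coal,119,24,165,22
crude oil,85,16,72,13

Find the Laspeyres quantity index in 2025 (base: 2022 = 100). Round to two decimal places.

99.66

Laspeyres quantity index uses base-period prices as weights.
ΣP(2022)·Q(2025) = 233×2 + 19995×5 + 5154×8 + 119×22 + 85×13 = 466 + 99975 + 41232 + 2618 + 1105 = 145396
ΣP(2022)·Q(2022) = 233×2 + 19995×5 + 5154×8 + 119×24 + 85×16 = 466 + 99975 + 41232 + 2856 + 1360 = 145889
Index = 145396 / 145889 × 100 = 99.6621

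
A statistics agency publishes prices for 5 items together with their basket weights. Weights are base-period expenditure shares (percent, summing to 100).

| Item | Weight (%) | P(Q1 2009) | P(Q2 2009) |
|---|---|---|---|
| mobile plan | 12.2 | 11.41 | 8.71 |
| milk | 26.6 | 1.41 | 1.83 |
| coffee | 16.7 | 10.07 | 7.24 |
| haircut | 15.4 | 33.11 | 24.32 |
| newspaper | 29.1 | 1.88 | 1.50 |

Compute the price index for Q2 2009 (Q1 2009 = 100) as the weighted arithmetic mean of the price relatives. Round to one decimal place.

mobile plan: 12.2 × (8.71/11.41) = 12.2 × 0.763365 = 9.3131
milk: 26.6 × (1.83/1.41) = 26.6 × 1.297872 = 34.5234
coffee: 16.7 × (7.24/10.07) = 16.7 × 0.718967 = 12.0068
haircut: 15.4 × (24.32/33.11) = 15.4 × 0.734521 = 11.3116
newspaper: 29.1 × (1.50/1.88) = 29.1 × 0.797872 = 23.2181
Index = Σ wᵢ·(p₁ᵢ/p₀ᵢ) = 9.3131 + 34.5234 + 12.0068 + 11.3116 + 23.2181 = 90.3729

90.4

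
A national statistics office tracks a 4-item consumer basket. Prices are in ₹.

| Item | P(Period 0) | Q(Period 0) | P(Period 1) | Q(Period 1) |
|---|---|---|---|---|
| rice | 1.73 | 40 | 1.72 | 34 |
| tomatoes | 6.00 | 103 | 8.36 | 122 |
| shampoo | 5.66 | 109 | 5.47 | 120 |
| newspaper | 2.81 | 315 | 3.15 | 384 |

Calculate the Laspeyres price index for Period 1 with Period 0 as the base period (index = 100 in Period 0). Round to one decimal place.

Laspeyres price index uses base-period quantities as weights.
ΣP(Period 1)·Q(Period 0) = 1.72×40 + 8.36×103 + 5.47×109 + 3.15×315 = 68.8 + 861.08 + 596.23 + 992.25 = 2518.36
ΣP(Period 0)·Q(Period 0) = 1.73×40 + 6.00×103 + 5.66×109 + 2.81×315 = 69.2 + 618 + 616.94 + 885.15 = 2189.29
Index = 2518.36 / 2189.29 × 100 = 115.0309

115.0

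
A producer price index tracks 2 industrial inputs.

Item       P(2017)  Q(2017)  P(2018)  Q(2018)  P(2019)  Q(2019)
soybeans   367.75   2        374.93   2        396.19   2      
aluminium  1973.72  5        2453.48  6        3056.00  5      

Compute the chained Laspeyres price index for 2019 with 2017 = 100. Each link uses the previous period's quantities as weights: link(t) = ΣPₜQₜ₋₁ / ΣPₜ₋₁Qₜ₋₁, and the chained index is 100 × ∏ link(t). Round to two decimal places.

Link 2017→2018:
ΣP(2018)Q(2017) = 374.93×2 + 2453.48×5 = 749.86 + 12267.4 = 13017.26
ΣP(2017)Q(2017) = 367.75×2 + 1973.72×5 = 735.5 + 9868.6 = 10604.1
link = 13017.26/10604.1 = 1.227569
Link 2018→2019:
ΣP(2019)Q(2018) = 396.19×2 + 3056.00×6 = 792.38 + 18336 = 19128.38
ΣP(2018)Q(2018) = 374.93×2 + 2453.48×6 = 749.86 + 14720.88 = 15470.74
link = 19128.38/15470.74 = 1.236423
Chained index = 100 × 1.227569 × 1.236423 = 151.7794

151.78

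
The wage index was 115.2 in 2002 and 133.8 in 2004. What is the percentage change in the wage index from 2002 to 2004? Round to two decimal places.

16.15%

Change = (133.8 − 115.2) / 115.2 × 100
       = 18.6 / 115.2 × 100 = 16.1458%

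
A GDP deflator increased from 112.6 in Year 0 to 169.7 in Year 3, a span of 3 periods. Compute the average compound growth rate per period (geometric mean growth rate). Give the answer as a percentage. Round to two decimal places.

Growth factor = (169.7/112.6)^(1/3) = (1.507105)^(1/3) = 1.146519
Growth rate = 1.146519 − 1 = 0.146519 = 14.6519%

14.65%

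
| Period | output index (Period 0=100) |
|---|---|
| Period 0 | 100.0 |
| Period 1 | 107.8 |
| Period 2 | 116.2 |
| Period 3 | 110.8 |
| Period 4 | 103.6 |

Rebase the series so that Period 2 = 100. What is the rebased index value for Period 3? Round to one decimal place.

95.4

Rebased(Period 3) = 110.8 / 116.2 × 100 = 95.3528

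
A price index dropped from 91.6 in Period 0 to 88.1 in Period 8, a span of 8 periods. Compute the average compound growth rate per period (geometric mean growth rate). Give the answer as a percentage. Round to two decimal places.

Growth factor = (88.1/91.6)^(1/8) = (0.961790)^(1/8) = 0.995142
Growth rate = 0.995142 − 1 = -0.004858 = -0.4858%

-0.49%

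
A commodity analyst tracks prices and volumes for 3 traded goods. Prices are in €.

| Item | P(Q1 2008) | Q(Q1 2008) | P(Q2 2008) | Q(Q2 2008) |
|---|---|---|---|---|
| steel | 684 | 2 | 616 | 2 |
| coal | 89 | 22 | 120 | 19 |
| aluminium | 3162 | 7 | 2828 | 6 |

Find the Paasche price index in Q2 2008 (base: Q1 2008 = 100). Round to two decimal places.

Paasche price index uses current-period quantities as weights.
ΣP(Q2 2008)·Q(Q2 2008) = 616×2 + 120×19 + 2828×6 = 1232 + 2280 + 16968 = 20480
ΣP(Q1 2008)·Q(Q2 2008) = 684×2 + 89×19 + 3162×6 = 1368 + 1691 + 18972 = 22031
Index = 20480 / 22031 × 100 = 92.9599

92.96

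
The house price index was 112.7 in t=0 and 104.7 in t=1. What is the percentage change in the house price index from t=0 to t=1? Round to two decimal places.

Change = (104.7 − 112.7) / 112.7 × 100
       = -8.0 / 112.7 × 100 = -7.0985%

-7.10%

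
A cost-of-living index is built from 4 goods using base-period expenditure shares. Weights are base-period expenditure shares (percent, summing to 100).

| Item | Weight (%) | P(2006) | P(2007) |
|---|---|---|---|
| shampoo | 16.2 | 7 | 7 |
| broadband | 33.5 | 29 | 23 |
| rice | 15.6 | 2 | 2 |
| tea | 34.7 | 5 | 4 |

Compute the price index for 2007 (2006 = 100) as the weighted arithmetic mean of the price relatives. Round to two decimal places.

shampoo: 16.2 × (7/7) = 16.2 × 1.000000 = 16.2000
broadband: 33.5 × (23/29) = 33.5 × 0.793103 = 26.5690
rice: 15.6 × (2/2) = 15.6 × 1.000000 = 15.6000
tea: 34.7 × (4/5) = 34.7 × 0.800000 = 27.7600
Index = Σ wᵢ·(p₁ᵢ/p₀ᵢ) = 16.2000 + 26.5690 + 15.6000 + 27.7600 = 86.1290

86.13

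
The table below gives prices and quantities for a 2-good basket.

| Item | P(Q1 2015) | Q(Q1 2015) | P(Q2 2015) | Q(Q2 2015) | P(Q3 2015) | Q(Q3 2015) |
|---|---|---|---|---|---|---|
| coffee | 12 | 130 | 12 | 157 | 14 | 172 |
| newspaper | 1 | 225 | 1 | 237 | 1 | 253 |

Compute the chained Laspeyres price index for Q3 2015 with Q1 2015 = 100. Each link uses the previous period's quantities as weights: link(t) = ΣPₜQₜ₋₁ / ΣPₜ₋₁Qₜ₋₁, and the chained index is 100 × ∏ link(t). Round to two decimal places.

114.80

Link Q1 2015→Q2 2015:
ΣP(Q2 2015)Q(Q1 2015) = 12×130 + 1×225 = 1560 + 225 = 1785
ΣP(Q1 2015)Q(Q1 2015) = 12×130 + 1×225 = 1560 + 225 = 1785
link = 1785/1785 = 1.000000
Link Q2 2015→Q3 2015:
ΣP(Q3 2015)Q(Q2 2015) = 14×157 + 1×237 = 2198 + 237 = 2435
ΣP(Q2 2015)Q(Q2 2015) = 12×157 + 1×237 = 1884 + 237 = 2121
link = 2435/2121 = 1.148043
Chained index = 100 × 1.000000 × 1.148043 = 114.8043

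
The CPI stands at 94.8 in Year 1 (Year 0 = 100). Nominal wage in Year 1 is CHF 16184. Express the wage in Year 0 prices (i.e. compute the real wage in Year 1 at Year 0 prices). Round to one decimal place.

17071.7

Real = Nominal ÷ (Index/100) = 16184 ÷ (94.8/100)
     = 16184 ÷ 0.948 = 17071.7300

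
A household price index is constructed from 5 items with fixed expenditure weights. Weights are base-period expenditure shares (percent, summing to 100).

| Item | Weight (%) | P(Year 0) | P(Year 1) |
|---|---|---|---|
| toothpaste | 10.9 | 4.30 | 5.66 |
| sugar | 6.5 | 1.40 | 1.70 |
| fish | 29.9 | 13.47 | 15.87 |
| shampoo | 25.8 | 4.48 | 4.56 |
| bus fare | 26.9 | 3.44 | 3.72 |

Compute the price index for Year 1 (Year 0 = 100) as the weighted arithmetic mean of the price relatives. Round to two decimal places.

toothpaste: 10.9 × (5.66/4.30) = 10.9 × 1.316279 = 14.3474
sugar: 6.5 × (1.70/1.40) = 6.5 × 1.214286 = 7.8929
fish: 29.9 × (15.87/13.47) = 29.9 × 1.178174 = 35.2274
shampoo: 25.8 × (4.56/4.48) = 25.8 × 1.017857 = 26.2607
bus fare: 26.9 × (3.72/3.44) = 26.9 × 1.081395 = 29.0895
Index = Σ wᵢ·(p₁ᵢ/p₀ᵢ) = 14.3474 + 7.8929 + 35.2274 + 26.2607 + 29.0895 = 112.8179

112.82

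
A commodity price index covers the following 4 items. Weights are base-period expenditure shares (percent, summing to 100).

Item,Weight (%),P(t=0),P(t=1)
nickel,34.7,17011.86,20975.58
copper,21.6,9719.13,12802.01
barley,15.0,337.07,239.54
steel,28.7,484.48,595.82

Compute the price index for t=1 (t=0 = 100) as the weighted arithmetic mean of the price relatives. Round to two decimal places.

nickel: 34.7 × (20975.58/17011.86) = 34.7 × 1.232997 = 42.7850
copper: 21.6 × (12802.01/9719.13) = 21.6 × 1.317197 = 28.4515
barley: 15.0 × (239.54/337.07) = 15.0 × 0.710654 = 10.6598
steel: 28.7 × (595.82/484.48) = 28.7 × 1.229813 = 35.2956
Index = Σ wᵢ·(p₁ᵢ/p₀ᵢ) = 42.7850 + 28.4515 + 10.6598 + 35.2956 = 117.1919

117.19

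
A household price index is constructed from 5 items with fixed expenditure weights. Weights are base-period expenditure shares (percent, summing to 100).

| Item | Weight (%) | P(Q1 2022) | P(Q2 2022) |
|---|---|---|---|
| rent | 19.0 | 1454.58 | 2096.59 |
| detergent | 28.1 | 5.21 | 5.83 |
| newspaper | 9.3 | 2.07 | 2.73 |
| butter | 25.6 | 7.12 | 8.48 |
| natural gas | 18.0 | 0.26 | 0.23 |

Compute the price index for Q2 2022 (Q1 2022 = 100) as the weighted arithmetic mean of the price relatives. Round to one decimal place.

rent: 19.0 × (2096.59/1454.58) = 19.0 × 1.441371 = 27.3861
detergent: 28.1 × (5.83/5.21) = 28.1 × 1.119002 = 31.4440
newspaper: 9.3 × (2.73/2.07) = 9.3 × 1.318841 = 12.2652
butter: 25.6 × (8.48/7.12) = 25.6 × 1.191011 = 30.4899
natural gas: 18.0 × (0.23/0.26) = 18.0 × 0.884615 = 15.9231
Index = Σ wᵢ·(p₁ᵢ/p₀ᵢ) = 27.3861 + 31.4440 + 12.2652 + 30.4899 + 15.9231 = 117.5082

117.5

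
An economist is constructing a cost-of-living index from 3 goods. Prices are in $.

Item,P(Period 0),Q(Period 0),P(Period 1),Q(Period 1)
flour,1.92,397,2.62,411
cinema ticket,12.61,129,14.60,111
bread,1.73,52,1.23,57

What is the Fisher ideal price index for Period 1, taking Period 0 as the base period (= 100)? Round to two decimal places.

120.75

Laspeyres component (base-period weights):
ΣP(Period 1)Q(Period 0) = 2.62×397 + 14.60×129 + 1.23×52 = 1040.14 + 1883.4 + 63.96 = 2987.5
ΣP(Period 0)Q(Period 0) = 1.92×397 + 12.61×129 + 1.73×52 = 762.24 + 1626.69 + 89.96 = 2478.89
L = 2987.5 / 2478.89 × 100 = 120.5177
Paasche component (current-period weights):
ΣP(Period 1)Q(Period 1) = 2.62×411 + 14.60×111 + 1.23×57 = 1076.82 + 1620.6 + 70.11 = 2767.53
ΣP(Period 0)Q(Period 1) = 1.92×411 + 12.61×111 + 1.73×57 = 789.12 + 1399.71 + 98.61 = 2287.44
P = 2767.53 / 2287.44 × 100 = 120.9881
Fisher = √(L × P) = √(120.5177 × 120.9881) = 120.7526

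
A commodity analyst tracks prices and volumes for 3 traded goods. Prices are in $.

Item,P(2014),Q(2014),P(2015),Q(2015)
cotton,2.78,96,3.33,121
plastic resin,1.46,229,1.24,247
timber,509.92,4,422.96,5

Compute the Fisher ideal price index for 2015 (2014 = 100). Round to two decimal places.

Laspeyres component (base-period weights):
ΣP(2015)Q(2014) = 3.33×96 + 1.24×229 + 422.96×4 = 319.68 + 283.96 + 1691.84 = 2295.48
ΣP(2014)Q(2014) = 2.78×96 + 1.46×229 + 509.92×4 = 266.88 + 334.34 + 2039.68 = 2640.9
L = 2295.48 / 2640.9 × 100 = 86.9204
Paasche component (current-period weights):
ΣP(2015)Q(2015) = 3.33×121 + 1.24×247 + 422.96×5 = 402.93 + 306.28 + 2114.8 = 2824.01
ΣP(2014)Q(2015) = 2.78×121 + 1.46×247 + 509.92×5 = 336.38 + 360.62 + 2549.6 = 3246.6
P = 2824.01 / 3246.6 × 100 = 86.9836
Fisher = √(L × P) = √(86.9204 × 86.9836) = 86.9520

86.95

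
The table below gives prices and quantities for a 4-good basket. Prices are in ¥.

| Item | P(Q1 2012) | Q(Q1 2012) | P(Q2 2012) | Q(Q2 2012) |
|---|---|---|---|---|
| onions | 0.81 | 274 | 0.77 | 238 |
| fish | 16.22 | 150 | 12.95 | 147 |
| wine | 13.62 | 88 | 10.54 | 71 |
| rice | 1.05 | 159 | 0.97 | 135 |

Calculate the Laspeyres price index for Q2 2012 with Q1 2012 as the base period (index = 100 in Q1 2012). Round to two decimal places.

Laspeyres price index uses base-period quantities as weights.
ΣP(Q2 2012)·Q(Q1 2012) = 0.77×274 + 12.95×150 + 10.54×88 + 0.97×159 = 210.98 + 1942.5 + 927.52 + 154.23 = 3235.23
ΣP(Q1 2012)·Q(Q1 2012) = 0.81×274 + 16.22×150 + 13.62×88 + 1.05×159 = 221.94 + 2433 + 1198.56 + 166.95 = 4020.45
Index = 3235.23 / 4020.45 × 100 = 80.4694

80.47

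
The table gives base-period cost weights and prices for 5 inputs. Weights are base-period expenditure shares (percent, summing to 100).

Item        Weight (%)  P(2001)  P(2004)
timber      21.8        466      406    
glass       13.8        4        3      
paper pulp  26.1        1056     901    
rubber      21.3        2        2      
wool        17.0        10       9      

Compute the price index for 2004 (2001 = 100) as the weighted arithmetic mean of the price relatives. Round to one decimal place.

timber: 21.8 × (406/466) = 21.8 × 0.871245 = 18.9931
glass: 13.8 × (3/4) = 13.8 × 0.750000 = 10.3500
paper pulp: 26.1 × (901/1056) = 26.1 × 0.853220 = 22.2690
rubber: 21.3 × (2/2) = 21.3 × 1.000000 = 21.3000
wool: 17.0 × (9/10) = 17.0 × 0.900000 = 15.3000
Index = Σ wᵢ·(p₁ᵢ/p₀ᵢ) = 18.9931 + 10.3500 + 22.2690 + 21.3000 + 15.3000 = 88.2122

88.2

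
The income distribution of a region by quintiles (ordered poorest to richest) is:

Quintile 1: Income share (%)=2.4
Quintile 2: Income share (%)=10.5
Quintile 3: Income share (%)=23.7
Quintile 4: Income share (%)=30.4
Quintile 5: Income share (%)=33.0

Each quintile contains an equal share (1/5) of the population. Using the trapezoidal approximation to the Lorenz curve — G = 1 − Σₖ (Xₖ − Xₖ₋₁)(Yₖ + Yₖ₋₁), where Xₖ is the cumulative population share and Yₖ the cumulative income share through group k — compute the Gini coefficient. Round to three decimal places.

0.324

Cumulative income shares Yₖ: 0.0240, 0.1290, 0.3660, 0.6700, 1.0000
Σ (Xₖ−Xₖ₋₁)(Yₖ+Yₖ₋₁) = (1/5)(0.0240+0.0000) + (1/5)(0.1290+0.0240) + (1/5)(0.3660+0.1290) + (1/5)(0.6700+0.3660) + (1/5)(1.0000+0.6700)
  = 0.0048 + 0.0306 + 0.0990 + 0.2072 + 0.3340 = 0.6756
G = 1 − 0.6756 = 0.3244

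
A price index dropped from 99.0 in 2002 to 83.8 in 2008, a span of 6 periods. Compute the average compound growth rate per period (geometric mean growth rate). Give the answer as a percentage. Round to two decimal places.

Growth factor = (83.8/99.0)^(1/6) = (0.846465)^(1/6) = 0.972601
Growth rate = 0.972601 − 1 = -0.027399 = -2.7399%

-2.74%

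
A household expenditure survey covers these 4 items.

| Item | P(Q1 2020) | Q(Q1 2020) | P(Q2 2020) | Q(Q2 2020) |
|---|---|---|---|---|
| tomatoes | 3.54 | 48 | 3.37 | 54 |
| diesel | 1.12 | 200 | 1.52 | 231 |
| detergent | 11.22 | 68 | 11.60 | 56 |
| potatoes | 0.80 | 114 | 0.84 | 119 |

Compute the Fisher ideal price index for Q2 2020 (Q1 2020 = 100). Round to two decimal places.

Laspeyres component (base-period weights):
ΣP(Q2 2020)Q(Q1 2020) = 3.37×48 + 1.52×200 + 11.60×68 + 0.84×114 = 161.76 + 304 + 788.8 + 95.76 = 1350.32
ΣP(Q1 2020)Q(Q1 2020) = 3.54×48 + 1.12×200 + 11.22×68 + 0.80×114 = 169.92 + 224 + 762.96 + 91.2 = 1248.08
L = 1350.32 / 1248.08 × 100 = 108.1918
Paasche component (current-period weights):
ΣP(Q2 2020)Q(Q2 2020) = 3.37×54 + 1.52×231 + 11.60×56 + 0.84×119 = 181.98 + 351.12 + 649.6 + 99.96 = 1282.66
ΣP(Q1 2020)Q(Q2 2020) = 3.54×54 + 1.12×231 + 11.22×56 + 0.80×119 = 191.16 + 258.72 + 628.32 + 95.2 = 1173.4
P = 1282.66 / 1173.4 × 100 = 109.3114
Fisher = √(L × P) = √(108.1918 × 109.3114) = 108.7502

108.75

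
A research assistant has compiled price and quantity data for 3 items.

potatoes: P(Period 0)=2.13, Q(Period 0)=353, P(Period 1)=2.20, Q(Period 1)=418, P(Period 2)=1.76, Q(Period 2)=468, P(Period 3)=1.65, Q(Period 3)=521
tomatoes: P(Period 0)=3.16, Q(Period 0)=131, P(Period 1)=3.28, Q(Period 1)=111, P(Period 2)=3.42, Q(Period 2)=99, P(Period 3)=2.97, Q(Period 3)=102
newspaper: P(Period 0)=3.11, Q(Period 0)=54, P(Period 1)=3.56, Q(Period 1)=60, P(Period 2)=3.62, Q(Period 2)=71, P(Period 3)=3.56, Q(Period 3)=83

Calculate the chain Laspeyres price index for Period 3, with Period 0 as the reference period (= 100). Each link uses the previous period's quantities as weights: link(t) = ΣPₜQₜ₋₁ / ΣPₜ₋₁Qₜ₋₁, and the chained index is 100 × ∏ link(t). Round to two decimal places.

86.72

Link Period 0→Period 1:
ΣP(Period 1)Q(Period 0) = 2.20×353 + 3.28×131 + 3.56×54 = 776.6 + 429.68 + 192.24 = 1398.52
ΣP(Period 0)Q(Period 0) = 2.13×353 + 3.16×131 + 3.11×54 = 751.89 + 413.96 + 167.94 = 1333.79
link = 1398.52/1333.79 = 1.048531
Link Period 1→Period 2:
ΣP(Period 2)Q(Period 1) = 1.76×418 + 3.42×111 + 3.62×60 = 735.68 + 379.62 + 217.2 = 1332.5
ΣP(Period 1)Q(Period 1) = 2.20×418 + 3.28×111 + 3.56×60 = 919.6 + 364.08 + 213.6 = 1497.28
link = 1332.5/1497.28 = 0.889947
Link Period 2→Period 3:
ΣP(Period 3)Q(Period 2) = 1.65×468 + 2.97×99 + 3.56×71 = 772.2 + 294.03 + 252.76 = 1318.99
ΣP(Period 2)Q(Period 2) = 1.76×468 + 3.42×99 + 3.62×71 = 823.68 + 338.58 + 257.02 = 1419.28
link = 1318.99/1419.28 = 0.929337
Chained index = 100 × 1.048531 × 0.889947 × 0.929337 = 86.7199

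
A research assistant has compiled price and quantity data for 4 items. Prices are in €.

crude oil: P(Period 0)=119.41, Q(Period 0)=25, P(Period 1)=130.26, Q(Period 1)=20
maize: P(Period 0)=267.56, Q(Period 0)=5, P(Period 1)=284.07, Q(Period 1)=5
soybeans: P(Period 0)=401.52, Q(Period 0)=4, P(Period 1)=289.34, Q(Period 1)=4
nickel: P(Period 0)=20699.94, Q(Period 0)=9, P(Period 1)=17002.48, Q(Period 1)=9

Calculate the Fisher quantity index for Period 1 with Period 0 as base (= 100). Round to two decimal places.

99.64

Laspeyres component (base-period weights):
ΣP(Period 0)Q(Period 1) = 119.41×20 + 267.56×5 + 401.52×4 + 20699.94×9 = 2388.2 + 1337.8 + 1606.08 + 186299.46 = 191631.54
ΣP(Period 0)Q(Period 0) = 119.41×25 + 267.56×5 + 401.52×4 + 20699.94×9 = 2985.25 + 1337.8 + 1606.08 + 186299.46 = 192228.59
L = 191631.54 / 192228.59 × 100 = 99.6894
Paasche component (current-period weights):
ΣP(Period 1)Q(Period 1) = 130.26×20 + 284.07×5 + 289.34×4 + 17002.48×9 = 2605.2 + 1420.35 + 1157.36 + 153022.32 = 158205.23
ΣP(Period 1)Q(Period 0) = 130.26×25 + 284.07×5 + 289.34×4 + 17002.48×9 = 3256.5 + 1420.35 + 1157.36 + 153022.32 = 158856.53
P = 158205.23 / 158856.53 × 100 = 99.5900
Fisher = √(L × P) = √(99.6894 × 99.5900) = 99.6397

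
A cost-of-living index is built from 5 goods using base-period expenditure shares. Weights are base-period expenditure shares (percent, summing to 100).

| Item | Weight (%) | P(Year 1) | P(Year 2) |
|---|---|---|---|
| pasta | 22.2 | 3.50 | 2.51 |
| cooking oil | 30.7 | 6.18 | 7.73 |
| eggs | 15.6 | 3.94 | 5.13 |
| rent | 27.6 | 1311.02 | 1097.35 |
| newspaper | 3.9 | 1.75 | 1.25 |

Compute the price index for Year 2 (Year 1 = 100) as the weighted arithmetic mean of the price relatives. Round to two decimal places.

pasta: 22.2 × (2.51/3.50) = 22.2 × 0.717143 = 15.9206
cooking oil: 30.7 × (7.73/6.18) = 30.7 × 1.250809 = 38.3998
eggs: 15.6 × (5.13/3.94) = 15.6 × 1.302030 = 20.3117
rent: 27.6 × (1097.35/1311.02) = 27.6 × 0.837020 = 23.1018
newspaper: 3.9 × (1.25/1.75) = 3.9 × 0.714286 = 2.7857
Index = Σ wᵢ·(p₁ᵢ/p₀ᵢ) = 15.9206 + 38.3998 + 20.3117 + 23.1018 + 2.7857 = 100.5196

100.52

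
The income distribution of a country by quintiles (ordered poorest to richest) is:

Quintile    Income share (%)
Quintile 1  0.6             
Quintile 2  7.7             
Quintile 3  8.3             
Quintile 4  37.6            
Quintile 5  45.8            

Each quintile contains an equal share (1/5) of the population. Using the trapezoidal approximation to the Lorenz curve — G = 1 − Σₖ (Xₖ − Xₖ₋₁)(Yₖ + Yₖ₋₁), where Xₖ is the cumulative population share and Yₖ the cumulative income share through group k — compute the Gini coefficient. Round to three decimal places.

Cumulative income shares Yₖ: 0.0060, 0.0830, 0.1660, 0.5420, 1.0000
Σ (Xₖ−Xₖ₋₁)(Yₖ+Yₖ₋₁) = (1/5)(0.0060+0.0000) + (1/5)(0.0830+0.0060) + (1/5)(0.1660+0.0830) + (1/5)(0.5420+0.1660) + (1/5)(1.0000+0.5420)
  = 0.0012 + 0.0178 + 0.0498 + 0.1416 + 0.3084 = 0.5188
G = 1 − 0.5188 = 0.4812

0.481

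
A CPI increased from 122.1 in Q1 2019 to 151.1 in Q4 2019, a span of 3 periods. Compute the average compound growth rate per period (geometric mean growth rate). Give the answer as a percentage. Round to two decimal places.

7.36%

Growth factor = (151.1/122.1)^(1/3) = (1.237510)^(1/3) = 1.073618
Growth rate = 1.073618 − 1 = 0.073618 = 7.3618%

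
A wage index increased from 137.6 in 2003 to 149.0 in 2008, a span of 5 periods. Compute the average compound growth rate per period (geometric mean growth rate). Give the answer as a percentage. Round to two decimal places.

Growth factor = (149.0/137.6)^(1/5) = (1.082849)^(1/5) = 1.016046
Growth rate = 1.016046 − 1 = 0.016046 = 1.6046%

1.60%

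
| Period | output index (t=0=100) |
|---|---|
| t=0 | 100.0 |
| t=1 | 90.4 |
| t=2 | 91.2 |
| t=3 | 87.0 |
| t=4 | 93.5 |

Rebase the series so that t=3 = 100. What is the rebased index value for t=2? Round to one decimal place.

104.8

Rebased(t=2) = 91.2 / 87.0 × 100 = 104.8276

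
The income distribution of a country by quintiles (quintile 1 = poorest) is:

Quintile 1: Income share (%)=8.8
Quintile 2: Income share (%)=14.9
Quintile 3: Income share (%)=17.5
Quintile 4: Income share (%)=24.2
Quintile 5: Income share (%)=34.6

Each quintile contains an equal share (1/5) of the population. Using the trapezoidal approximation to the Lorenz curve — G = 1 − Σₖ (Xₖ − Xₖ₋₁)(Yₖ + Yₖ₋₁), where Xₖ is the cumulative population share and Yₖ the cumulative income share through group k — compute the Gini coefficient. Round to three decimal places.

0.244

Cumulative income shares Yₖ: 0.0880, 0.2370, 0.4120, 0.6540, 1.0000
Σ (Xₖ−Xₖ₋₁)(Yₖ+Yₖ₋₁) = (1/5)(0.0880+0.0000) + (1/5)(0.2370+0.0880) + (1/5)(0.4120+0.2370) + (1/5)(0.6540+0.4120) + (1/5)(1.0000+0.6540)
  = 0.0176 + 0.0650 + 0.1298 + 0.2132 + 0.3308 = 0.7564
G = 1 − 0.7564 = 0.2436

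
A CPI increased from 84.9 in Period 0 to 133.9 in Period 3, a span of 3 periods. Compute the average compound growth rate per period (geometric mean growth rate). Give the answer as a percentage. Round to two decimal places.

16.40%

Growth factor = (133.9/84.9)^(1/3) = (1.577150)^(1/3) = 1.164012
Growth rate = 1.164012 − 1 = 0.164012 = 16.4012%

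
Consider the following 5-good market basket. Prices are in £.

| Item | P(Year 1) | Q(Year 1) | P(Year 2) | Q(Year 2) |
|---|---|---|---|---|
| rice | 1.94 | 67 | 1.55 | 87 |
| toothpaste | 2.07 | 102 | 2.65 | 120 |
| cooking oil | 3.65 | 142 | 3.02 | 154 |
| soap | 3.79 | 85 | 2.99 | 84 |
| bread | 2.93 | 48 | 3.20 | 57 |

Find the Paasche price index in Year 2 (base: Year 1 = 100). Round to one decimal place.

Paasche price index uses current-period quantities as weights.
ΣP(Year 2)·Q(Year 2) = 1.55×87 + 2.65×120 + 3.02×154 + 2.99×84 + 3.20×57 = 134.85 + 318 + 465.08 + 251.16 + 182.4 = 1351.49
ΣP(Year 1)·Q(Year 2) = 1.94×87 + 2.07×120 + 3.65×154 + 3.79×84 + 2.93×57 = 168.78 + 248.4 + 562.1 + 318.36 + 167.01 = 1464.65
Index = 1351.49 / 1464.65 × 100 = 92.2739

92.3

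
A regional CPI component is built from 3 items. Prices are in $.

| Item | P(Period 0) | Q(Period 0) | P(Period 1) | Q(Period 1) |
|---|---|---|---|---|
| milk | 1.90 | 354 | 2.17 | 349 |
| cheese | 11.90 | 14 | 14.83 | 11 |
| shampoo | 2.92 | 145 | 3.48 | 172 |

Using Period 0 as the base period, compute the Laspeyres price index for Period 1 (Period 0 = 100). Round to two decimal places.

117.25

Laspeyres price index uses base-period quantities as weights.
ΣP(Period 1)·Q(Period 0) = 2.17×354 + 14.83×14 + 3.48×145 = 768.18 + 207.62 + 504.6 = 1480.4
ΣP(Period 0)·Q(Period 0) = 1.90×354 + 11.90×14 + 2.92×145 = 672.6 + 166.6 + 423.4 = 1262.6
Index = 1480.4 / 1262.6 × 100 = 117.2501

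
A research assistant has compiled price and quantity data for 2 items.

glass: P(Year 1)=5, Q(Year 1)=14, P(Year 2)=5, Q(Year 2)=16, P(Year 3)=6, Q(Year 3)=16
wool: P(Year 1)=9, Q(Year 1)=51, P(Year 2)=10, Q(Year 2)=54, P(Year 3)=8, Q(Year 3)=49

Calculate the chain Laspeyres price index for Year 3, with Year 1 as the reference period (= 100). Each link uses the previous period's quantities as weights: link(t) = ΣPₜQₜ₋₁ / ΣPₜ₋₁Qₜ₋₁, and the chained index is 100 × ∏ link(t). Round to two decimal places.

93.37

Link Year 1→Year 2:
ΣP(Year 2)Q(Year 1) = 5×14 + 10×51 = 70 + 510 = 580
ΣP(Year 1)Q(Year 1) = 5×14 + 9×51 = 70 + 459 = 529
link = 580/529 = 1.096408
Link Year 2→Year 3:
ΣP(Year 3)Q(Year 2) = 6×16 + 8×54 = 96 + 432 = 528
ΣP(Year 2)Q(Year 2) = 5×16 + 10×54 = 80 + 540 = 620
link = 528/620 = 0.851613
Chained index = 100 × 1.096408 × 0.851613 = 93.3715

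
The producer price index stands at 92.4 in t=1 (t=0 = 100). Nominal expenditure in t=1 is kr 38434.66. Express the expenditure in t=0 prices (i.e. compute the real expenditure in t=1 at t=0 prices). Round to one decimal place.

Real = Nominal ÷ (Index/100) = 38434.66 ÷ (92.4/100)
     = 38434.66 ÷ 0.924 = 41595.9524

41596.0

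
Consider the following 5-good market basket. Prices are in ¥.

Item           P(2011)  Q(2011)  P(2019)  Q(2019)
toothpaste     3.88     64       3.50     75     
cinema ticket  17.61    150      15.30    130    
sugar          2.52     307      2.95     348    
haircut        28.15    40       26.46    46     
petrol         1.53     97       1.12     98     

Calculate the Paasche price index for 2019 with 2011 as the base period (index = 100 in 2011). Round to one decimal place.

Paasche price index uses current-period quantities as weights.
ΣP(2019)·Q(2019) = 3.50×75 + 15.30×130 + 2.95×348 + 26.46×46 + 1.12×98 = 262.5 + 1989 + 1026.6 + 1217.16 + 109.76 = 4605.02
ΣP(2011)·Q(2019) = 3.88×75 + 17.61×130 + 2.52×348 + 28.15×46 + 1.53×98 = 291 + 2289.3 + 876.96 + 1294.9 + 149.94 = 4902.1
Index = 4605.02 / 4902.1 × 100 = 93.9397

93.9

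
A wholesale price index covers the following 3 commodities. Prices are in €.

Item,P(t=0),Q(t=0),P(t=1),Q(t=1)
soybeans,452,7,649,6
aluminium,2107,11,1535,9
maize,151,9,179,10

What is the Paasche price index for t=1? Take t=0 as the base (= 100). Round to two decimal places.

84.10

Paasche price index uses current-period quantities as weights.
ΣP(t=1)·Q(t=1) = 649×6 + 1535×9 + 179×10 = 3894 + 13815 + 1790 = 19499
ΣP(t=0)·Q(t=1) = 452×6 + 2107×9 + 151×10 = 2712 + 18963 + 1510 = 23185
Index = 19499 / 23185 × 100 = 84.1018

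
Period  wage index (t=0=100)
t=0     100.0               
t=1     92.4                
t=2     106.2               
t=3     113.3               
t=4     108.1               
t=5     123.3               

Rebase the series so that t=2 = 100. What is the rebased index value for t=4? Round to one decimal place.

Rebased(t=4) = 108.1 / 106.2 × 100 = 101.7891

101.8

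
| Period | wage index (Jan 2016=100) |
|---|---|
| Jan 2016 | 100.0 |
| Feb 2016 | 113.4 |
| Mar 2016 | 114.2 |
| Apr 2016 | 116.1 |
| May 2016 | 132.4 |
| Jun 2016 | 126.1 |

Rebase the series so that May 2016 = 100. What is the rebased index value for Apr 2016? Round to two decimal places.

Rebased(Apr 2016) = 116.1 / 132.4 × 100 = 87.6888

87.69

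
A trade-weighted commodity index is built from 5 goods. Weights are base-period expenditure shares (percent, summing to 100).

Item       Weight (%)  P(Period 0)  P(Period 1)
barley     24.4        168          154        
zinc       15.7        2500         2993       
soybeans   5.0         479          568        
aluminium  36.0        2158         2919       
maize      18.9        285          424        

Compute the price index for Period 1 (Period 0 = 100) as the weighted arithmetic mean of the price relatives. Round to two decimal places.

barley: 24.4 × (154/168) = 24.4 × 0.916667 = 22.3667
zinc: 15.7 × (2993/2500) = 15.7 × 1.197200 = 18.7960
soybeans: 5.0 × (568/479) = 5.0 × 1.185804 = 5.9290
aluminium: 36.0 × (2919/2158) = 36.0 × 1.352641 = 48.6951
maize: 18.9 × (424/285) = 18.9 × 1.487719 = 28.1179
Index = Σ wᵢ·(p₁ᵢ/p₀ᵢ) = 22.3667 + 18.7960 + 5.9290 + 48.6951 + 28.1179 = 123.9047

123.90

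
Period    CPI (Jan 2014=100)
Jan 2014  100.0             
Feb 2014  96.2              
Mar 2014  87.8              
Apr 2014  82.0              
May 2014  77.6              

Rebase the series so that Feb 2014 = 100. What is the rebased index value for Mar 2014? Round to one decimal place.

91.3

Rebased(Mar 2014) = 87.8 / 96.2 × 100 = 91.2682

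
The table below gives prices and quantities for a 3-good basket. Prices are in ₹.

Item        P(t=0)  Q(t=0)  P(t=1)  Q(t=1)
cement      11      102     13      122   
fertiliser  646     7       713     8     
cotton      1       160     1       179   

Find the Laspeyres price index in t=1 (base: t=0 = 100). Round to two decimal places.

Laspeyres price index uses base-period quantities as weights.
ΣP(t=1)·Q(t=0) = 13×102 + 713×7 + 1×160 = 1326 + 4991 + 160 = 6477
ΣP(t=0)·Q(t=0) = 11×102 + 646×7 + 1×160 = 1122 + 4522 + 160 = 5804
Index = 6477 / 5804 × 100 = 111.5955

111.60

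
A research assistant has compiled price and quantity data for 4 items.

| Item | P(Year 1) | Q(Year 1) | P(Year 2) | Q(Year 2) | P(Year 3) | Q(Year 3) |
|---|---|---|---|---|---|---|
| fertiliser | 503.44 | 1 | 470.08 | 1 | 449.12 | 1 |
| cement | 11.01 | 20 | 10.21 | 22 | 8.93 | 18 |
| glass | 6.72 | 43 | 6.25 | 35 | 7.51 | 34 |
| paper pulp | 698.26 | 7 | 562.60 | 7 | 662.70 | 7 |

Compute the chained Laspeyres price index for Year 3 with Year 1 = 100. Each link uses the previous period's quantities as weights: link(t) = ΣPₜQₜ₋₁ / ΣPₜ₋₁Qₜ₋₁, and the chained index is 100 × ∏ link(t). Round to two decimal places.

Link Year 1→Year 2:
ΣP(Year 2)Q(Year 1) = 470.08×1 + 10.21×20 + 6.25×43 + 562.60×7 = 470.08 + 204.2 + 268.75 + 3938.2 = 4881.23
ΣP(Year 1)Q(Year 1) = 503.44×1 + 11.01×20 + 6.72×43 + 698.26×7 = 503.44 + 220.2 + 288.96 + 4887.82 = 5900.42
link = 4881.23/5900.42 = 0.827268
Link Year 2→Year 3:
ΣP(Year 3)Q(Year 2) = 449.12×1 + 8.93×22 + 7.51×35 + 662.70×7 = 449.12 + 196.46 + 262.85 + 4638.9 = 5547.33
ΣP(Year 2)Q(Year 2) = 470.08×1 + 10.21×22 + 6.25×35 + 562.60×7 = 470.08 + 224.62 + 218.75 + 3938.2 = 4851.65
link = 5547.33/4851.65 = 1.143390
Chained index = 100 × 0.827268 × 1.143390 = 94.5891

94.59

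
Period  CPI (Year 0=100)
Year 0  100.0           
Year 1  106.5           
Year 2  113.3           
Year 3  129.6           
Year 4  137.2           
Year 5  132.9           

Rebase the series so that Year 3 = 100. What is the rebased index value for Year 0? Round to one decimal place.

77.2

Rebased(Year 0) = 100.0 / 129.6 × 100 = 77.1605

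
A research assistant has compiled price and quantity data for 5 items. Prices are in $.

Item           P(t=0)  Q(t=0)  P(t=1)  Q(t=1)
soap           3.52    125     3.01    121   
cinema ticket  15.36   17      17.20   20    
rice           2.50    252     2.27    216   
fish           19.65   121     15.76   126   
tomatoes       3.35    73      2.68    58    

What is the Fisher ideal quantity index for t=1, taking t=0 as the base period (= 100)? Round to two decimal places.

Laspeyres component (base-period weights):
ΣP(t=0)Q(t=1) = 3.52×121 + 15.36×20 + 2.50×216 + 19.65×126 + 3.35×58 = 425.92 + 307.2 + 540 + 2475.9 + 194.3 = 3943.32
ΣP(t=0)Q(t=0) = 3.52×125 + 15.36×17 + 2.50×252 + 19.65×121 + 3.35×73 = 440 + 261.12 + 630 + 2377.65 + 244.55 = 3953.32
L = 3943.32 / 3953.32 × 100 = 99.7470
Paasche component (current-period weights):
ΣP(t=1)Q(t=1) = 3.01×121 + 17.20×20 + 2.27×216 + 15.76×126 + 2.68×58 = 364.21 + 344 + 490.32 + 1985.76 + 155.44 = 3339.73
ΣP(t=1)Q(t=0) = 3.01×125 + 17.20×17 + 2.27×252 + 15.76×121 + 2.68×73 = 376.25 + 292.4 + 572.04 + 1906.96 + 195.64 = 3343.29
P = 3339.73 / 3343.29 × 100 = 99.8935
Fisher = √(L × P) = √(99.7470 × 99.8935) = 99.8203

99.82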